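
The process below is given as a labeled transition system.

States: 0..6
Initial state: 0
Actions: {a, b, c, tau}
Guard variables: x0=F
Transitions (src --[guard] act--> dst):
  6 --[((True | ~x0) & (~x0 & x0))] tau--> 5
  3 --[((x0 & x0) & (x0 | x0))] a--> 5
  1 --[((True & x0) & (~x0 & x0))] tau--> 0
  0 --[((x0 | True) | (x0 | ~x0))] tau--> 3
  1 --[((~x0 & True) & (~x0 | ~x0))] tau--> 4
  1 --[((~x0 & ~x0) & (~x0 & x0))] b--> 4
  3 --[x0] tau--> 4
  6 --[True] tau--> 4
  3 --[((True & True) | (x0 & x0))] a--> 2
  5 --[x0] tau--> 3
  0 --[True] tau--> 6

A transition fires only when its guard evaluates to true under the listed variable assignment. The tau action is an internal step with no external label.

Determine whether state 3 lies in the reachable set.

5 transition(s) survive guard evaluation.
L0 = {0}
L1 = {3,6}  cumulative {0,3,6}
L2 = {2,4}  cumulative {0,2,3,4,6}
R = {0,2,3,4,6}
witness 3: tau

Answer: REACHABLE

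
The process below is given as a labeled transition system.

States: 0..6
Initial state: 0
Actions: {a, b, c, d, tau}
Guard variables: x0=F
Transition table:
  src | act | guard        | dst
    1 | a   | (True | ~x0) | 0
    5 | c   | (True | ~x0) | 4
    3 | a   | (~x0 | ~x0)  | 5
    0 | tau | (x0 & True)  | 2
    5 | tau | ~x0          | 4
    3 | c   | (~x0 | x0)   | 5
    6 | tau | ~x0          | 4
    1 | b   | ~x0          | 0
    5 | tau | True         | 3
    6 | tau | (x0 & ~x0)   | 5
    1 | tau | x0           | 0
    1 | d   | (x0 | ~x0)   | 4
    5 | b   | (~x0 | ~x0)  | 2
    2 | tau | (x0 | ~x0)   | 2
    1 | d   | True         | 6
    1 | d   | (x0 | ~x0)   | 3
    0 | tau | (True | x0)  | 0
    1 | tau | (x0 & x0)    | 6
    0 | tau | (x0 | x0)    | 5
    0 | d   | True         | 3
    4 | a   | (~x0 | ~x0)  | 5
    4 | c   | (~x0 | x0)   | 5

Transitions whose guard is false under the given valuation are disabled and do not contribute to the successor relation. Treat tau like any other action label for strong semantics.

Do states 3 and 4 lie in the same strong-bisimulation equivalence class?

Bisimulation quotient by refinement:
  round 0: {{0,1,2,3,4,5,6}}
  round 1: {{0},{1},{2,6},{3,4},{5}}
  round 2: {{0},{1},{2},{3,4},{5},{6}}
6 equivalence class(es) (converged in 3)
[3]={3,4}  [4]={3,4}

Answer: BISIMILAR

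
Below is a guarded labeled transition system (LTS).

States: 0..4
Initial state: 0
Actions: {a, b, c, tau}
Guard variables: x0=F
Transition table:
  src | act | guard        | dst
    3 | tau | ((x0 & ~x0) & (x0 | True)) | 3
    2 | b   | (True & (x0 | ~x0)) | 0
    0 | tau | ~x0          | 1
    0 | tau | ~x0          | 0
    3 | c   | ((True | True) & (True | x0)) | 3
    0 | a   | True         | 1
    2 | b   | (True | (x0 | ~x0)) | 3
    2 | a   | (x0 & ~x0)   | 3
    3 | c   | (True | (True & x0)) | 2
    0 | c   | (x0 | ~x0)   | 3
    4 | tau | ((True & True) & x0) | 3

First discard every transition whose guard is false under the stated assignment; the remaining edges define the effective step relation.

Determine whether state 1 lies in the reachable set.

Answer: REACHABLE

Analysis:
8 transition(s) survive guard evaluation.
depth 0: {0}
depth 1: {1,3}  now seen {0,1,3}
depth 2: {2}  now seen {0,1,2,3}
R = {0,1,2,3}
Path to 1: tau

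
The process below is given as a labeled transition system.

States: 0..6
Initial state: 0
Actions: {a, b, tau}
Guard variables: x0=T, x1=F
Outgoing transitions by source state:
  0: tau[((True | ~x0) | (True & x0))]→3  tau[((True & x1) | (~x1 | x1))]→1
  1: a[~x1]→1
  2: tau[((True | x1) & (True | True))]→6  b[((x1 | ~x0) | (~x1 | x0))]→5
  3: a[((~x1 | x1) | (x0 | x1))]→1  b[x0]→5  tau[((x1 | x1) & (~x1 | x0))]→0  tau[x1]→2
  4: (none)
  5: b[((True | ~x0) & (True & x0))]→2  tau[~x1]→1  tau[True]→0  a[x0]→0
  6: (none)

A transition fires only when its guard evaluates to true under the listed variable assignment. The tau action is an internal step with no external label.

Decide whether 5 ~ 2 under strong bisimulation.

Answer: NOT BISIMILAR

Working:
Compute ~ classes (split until stable):
  round 0: {{0,1,2,3,4,5,6}}
  round 1: {{0},{1},{2},{3},{4,6},{5}}
6 equivalence class(es) (converged in 2)
5∈{5}, 2∈{2}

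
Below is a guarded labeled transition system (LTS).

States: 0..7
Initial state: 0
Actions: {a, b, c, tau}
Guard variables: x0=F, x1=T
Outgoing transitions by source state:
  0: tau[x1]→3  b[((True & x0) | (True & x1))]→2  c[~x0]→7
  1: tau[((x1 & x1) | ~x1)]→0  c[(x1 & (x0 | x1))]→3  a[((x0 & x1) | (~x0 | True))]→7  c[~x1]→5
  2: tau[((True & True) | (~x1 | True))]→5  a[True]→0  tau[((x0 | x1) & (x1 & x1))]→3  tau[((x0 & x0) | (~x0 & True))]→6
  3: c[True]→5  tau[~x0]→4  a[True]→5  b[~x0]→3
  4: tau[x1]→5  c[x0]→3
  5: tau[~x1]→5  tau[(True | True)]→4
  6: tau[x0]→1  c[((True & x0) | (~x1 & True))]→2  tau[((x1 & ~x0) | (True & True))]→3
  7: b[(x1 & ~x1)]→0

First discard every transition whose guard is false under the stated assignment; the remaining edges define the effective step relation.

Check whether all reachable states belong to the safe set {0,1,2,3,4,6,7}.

Inv-set: {0,1,2,3,4,6,7}
R = {0,2,3,4,5,6,7}
  0: safe
  2: safe
  3: safe
  4: safe
  5: VIOLATES
  6: safe
  7: safe
reach 5 via tau·c — violates

Answer: INVARIANT VIOLATED at state 5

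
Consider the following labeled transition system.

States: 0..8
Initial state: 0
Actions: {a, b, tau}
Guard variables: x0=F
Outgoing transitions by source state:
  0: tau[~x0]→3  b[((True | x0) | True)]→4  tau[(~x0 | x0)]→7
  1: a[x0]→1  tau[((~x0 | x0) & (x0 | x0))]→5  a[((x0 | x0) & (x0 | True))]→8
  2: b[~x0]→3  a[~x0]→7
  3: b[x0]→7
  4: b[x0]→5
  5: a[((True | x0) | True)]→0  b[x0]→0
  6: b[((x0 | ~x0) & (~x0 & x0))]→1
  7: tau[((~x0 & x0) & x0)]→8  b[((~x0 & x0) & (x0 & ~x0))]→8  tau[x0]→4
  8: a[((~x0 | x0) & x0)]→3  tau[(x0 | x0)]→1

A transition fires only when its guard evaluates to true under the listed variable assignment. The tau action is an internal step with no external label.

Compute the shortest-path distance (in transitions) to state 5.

Breadth-first toward 5:
  L0 = {0}
  L1 = {3,4,7}
5 never appears.

Answer: UNREACHABLE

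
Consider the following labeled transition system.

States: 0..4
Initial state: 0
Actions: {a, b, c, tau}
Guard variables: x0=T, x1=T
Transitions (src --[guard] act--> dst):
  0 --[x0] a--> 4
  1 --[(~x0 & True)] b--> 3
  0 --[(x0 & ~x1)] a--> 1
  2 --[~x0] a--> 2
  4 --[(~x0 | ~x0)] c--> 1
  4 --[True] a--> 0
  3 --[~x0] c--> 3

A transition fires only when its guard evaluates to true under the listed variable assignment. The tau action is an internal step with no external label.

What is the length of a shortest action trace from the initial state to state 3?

Breadth-first toward 3:
  depth 0: {0}
  depth 1: {4}
3 never appears.

Answer: UNREACHABLE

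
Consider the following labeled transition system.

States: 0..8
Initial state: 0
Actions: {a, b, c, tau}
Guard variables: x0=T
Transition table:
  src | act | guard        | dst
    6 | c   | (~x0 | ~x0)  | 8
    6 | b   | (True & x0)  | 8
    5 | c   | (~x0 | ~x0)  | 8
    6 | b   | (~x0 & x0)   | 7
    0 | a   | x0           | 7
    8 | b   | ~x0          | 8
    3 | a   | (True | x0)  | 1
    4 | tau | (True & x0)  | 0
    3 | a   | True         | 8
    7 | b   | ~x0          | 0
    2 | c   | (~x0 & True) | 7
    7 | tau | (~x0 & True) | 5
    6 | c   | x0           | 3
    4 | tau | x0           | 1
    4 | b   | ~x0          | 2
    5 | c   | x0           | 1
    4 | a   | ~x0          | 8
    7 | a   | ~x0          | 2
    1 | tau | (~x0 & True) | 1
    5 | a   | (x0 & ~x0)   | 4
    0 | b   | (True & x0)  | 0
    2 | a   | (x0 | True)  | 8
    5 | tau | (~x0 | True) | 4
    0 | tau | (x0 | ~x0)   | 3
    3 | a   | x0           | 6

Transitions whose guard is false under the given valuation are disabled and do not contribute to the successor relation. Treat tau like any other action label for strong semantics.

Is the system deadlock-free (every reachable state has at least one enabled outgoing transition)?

Reachable = {0,1,3,6,7,8}
  0: a→7  b→0  tau→3  [deg 3]
  1: ∅  [STUCK]
  3: a→1  a→6  a→8  [deg 3]
  6: b→8  c→3  [deg 2]
  7: ∅  [STUCK]
  8: ∅  [STUCK]
Path to 1: tau·a

Answer: DEADLOCK at state 1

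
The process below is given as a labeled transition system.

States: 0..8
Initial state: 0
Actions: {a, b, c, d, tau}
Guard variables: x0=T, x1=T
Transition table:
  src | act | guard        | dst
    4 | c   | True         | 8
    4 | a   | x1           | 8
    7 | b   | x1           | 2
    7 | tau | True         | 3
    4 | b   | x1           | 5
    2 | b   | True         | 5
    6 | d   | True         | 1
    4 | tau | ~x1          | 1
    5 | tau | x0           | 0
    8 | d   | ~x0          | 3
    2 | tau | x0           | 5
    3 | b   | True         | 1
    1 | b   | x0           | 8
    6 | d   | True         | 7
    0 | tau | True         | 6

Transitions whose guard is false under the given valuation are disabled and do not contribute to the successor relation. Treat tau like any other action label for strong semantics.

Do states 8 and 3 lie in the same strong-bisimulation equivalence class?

Answer: NOT BISIMILAR

Trace:
Compute ~ classes (split until stable):
  P[0] = {{0,1,2,3,4,5,6,7,8}}
  P[1] = {{0,5},{1,3},{2,7},{4},{6},{8}}
  P[2] = {{0},{1},{2},{3},{4},{5},{6},{7},{8}}
stable after 3 split(s): 9 block(s)
[8]={8}  [3]={3}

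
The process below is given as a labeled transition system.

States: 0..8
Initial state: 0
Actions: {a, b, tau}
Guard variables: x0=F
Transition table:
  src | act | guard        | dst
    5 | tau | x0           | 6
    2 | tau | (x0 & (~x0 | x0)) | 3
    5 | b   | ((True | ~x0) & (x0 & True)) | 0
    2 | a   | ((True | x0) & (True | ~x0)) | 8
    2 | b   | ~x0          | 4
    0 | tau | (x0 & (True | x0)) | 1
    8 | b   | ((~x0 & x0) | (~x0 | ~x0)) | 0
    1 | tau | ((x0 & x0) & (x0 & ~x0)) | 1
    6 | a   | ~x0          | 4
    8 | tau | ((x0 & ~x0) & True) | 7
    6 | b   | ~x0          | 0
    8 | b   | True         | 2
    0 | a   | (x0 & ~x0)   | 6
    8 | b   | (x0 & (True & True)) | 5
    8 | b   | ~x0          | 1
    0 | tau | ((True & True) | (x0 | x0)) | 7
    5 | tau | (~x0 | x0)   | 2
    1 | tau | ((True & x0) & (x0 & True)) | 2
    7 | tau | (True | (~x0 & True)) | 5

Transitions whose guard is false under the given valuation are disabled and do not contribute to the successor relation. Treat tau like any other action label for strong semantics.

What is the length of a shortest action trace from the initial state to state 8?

Layered search for 8:
  Layer 0: {0}
  Layer 1: {7}
  Layer 2: {5}
  Layer 3: {2}
  Layer 4: {4,8}
depth(8)=4, e.g. tau·tau·tau·a

Answer: 4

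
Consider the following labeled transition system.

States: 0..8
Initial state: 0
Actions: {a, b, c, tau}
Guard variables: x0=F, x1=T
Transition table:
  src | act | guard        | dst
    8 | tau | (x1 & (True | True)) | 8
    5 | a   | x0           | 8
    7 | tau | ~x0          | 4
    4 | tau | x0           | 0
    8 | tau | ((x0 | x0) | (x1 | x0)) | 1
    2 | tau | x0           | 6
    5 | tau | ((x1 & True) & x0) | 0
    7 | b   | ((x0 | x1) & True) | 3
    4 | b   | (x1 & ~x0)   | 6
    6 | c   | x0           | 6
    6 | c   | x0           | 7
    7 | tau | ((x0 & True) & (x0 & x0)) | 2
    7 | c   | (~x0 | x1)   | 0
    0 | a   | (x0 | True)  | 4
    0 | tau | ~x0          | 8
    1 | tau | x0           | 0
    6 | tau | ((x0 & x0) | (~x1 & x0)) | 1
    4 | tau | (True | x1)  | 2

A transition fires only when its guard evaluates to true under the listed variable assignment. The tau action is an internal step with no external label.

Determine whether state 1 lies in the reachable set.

Answer: REACHABLE

Trace:
After dropping false guards: 9 live edges.
Layer 0: {0}
Layer 1: {4,8}  cumulative {0,4,8}
Layer 2: {1,2,6}  cumulative {0,1,2,4,6,8}
R = {0,1,2,4,6,8}
witness 1: tau·tau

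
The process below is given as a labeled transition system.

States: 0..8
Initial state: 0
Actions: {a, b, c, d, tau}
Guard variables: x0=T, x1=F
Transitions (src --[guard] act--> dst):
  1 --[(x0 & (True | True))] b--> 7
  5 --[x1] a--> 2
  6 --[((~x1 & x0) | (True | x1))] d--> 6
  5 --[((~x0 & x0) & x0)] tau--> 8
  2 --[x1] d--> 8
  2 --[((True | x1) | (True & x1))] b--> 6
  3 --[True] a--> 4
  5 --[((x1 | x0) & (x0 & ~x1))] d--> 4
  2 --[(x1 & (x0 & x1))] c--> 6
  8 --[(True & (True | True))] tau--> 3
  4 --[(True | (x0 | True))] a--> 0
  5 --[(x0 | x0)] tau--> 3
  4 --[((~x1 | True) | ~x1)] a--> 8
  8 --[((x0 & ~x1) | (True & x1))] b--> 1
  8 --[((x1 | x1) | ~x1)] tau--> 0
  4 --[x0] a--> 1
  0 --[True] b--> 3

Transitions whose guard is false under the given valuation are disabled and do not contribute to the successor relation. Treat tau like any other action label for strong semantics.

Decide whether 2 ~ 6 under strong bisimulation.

Compute ~ classes (split until stable):
  round 0: {{0,1,2,3,4,5,6,7,8}}
  round 1: {{0,1,2},{3,4},{5},{6},{7},{8}}
  round 2: {{0},{1},{2},{3},{4},{5},{6},{7},{8}}
stable after 3 split(s): 9 block(s)
class of 2: {2}; class of 6: {6}

Answer: NOT BISIMILAR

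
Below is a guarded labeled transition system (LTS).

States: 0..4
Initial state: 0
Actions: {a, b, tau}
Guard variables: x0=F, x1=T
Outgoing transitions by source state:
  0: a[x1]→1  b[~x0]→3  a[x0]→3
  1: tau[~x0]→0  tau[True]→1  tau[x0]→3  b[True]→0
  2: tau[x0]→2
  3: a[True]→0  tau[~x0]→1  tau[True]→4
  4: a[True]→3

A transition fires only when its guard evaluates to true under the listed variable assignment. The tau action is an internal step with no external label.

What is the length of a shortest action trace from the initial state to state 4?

BFS to 4:
  Layer 0: {0}
  Layer 1: {1,3}
  Layer 2: {4}
depth(4)=2, e.g. b·tau

Answer: 2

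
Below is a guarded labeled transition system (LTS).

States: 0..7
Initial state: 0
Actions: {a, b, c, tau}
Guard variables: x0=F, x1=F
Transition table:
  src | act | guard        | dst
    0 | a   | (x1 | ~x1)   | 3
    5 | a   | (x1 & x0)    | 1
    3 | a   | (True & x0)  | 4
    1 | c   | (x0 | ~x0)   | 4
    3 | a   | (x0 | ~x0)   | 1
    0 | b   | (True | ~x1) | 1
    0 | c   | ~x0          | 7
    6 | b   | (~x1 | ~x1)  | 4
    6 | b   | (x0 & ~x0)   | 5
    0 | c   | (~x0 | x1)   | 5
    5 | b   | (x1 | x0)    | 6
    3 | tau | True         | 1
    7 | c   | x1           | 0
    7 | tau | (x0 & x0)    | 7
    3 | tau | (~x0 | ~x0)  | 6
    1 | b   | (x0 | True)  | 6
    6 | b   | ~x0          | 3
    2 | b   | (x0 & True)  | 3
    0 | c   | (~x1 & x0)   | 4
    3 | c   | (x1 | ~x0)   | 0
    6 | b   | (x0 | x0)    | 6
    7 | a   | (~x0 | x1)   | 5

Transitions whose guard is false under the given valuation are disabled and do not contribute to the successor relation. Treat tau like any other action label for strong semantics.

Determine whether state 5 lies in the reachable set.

Guard filter leaves 13 enabled edge(s).
L0 = {0}
L1 = {1,3,5,7}  cumulative {0,1,3,5,7}
L2 = {4,6}  cumulative {0,1,3,4,5,6,7}
Reach set: {0,1,3,4,5,6,7}
trace reaching 5: c

Answer: REACHABLE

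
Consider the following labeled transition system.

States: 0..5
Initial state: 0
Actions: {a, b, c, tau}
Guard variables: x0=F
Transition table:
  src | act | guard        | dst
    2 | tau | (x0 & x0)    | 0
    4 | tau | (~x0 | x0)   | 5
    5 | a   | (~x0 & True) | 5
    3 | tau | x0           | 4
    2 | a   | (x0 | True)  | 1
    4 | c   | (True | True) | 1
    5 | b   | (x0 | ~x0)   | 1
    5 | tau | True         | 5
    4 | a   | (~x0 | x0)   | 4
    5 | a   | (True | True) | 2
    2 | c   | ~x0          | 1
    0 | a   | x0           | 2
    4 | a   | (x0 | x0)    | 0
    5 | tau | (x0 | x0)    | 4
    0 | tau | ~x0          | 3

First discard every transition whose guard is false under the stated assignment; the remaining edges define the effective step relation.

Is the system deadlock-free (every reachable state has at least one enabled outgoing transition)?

Answer: DEADLOCK at state 3

Working:
Reachable = {0,3}
  0: tau→3  [1 out]
  3: ∅  [no exit]
Path to 3: tau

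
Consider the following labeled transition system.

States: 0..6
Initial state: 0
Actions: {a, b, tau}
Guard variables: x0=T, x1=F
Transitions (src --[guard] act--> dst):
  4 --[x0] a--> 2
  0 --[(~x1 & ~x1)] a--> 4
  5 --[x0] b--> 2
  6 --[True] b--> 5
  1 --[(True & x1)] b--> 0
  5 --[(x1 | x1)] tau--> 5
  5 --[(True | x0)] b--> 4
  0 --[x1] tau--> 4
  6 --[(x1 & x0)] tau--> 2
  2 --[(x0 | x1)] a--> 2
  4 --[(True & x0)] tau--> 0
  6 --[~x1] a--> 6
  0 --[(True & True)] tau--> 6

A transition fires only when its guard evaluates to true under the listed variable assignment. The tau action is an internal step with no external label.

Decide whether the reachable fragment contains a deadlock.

Reach set: {0,2,4,5,6}
  0: a→4  tau→6  [deg 2]
  2: a→2  [deg 1]
  4: a→2  tau→0  [deg 2]
  5: b→2  b→4  [deg 2]
  6: a→6  b→5  [deg 2]

Answer: DEADLOCK-FREE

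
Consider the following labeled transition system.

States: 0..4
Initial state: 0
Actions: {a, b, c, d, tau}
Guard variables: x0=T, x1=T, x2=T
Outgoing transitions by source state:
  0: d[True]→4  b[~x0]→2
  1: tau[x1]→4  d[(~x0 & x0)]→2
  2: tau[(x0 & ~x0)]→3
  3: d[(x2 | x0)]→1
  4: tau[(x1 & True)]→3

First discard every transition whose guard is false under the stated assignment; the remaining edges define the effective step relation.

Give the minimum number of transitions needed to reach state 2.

Layered search for 2:
  Layer 0: {0}
  Layer 1: {4}
  Layer 2: {3}
  Layer 3: {1}
2 never appears.

Answer: UNREACHABLE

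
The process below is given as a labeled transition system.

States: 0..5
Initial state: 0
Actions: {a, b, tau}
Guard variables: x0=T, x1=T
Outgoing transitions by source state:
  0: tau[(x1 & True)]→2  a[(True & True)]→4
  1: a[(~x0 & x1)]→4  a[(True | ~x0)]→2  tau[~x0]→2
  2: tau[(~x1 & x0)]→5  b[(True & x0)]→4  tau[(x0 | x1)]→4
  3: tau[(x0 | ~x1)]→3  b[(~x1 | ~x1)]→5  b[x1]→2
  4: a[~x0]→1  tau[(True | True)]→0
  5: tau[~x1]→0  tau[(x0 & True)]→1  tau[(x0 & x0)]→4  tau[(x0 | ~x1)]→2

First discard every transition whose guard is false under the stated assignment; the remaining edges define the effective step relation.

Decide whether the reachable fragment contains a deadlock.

Reachable = {0,2,4}
  0: a→4  tau→2  [2 out]
  2: b→4  tau→4  [2 out]
  4: tau→0  [1 out]

Answer: DEADLOCK-FREE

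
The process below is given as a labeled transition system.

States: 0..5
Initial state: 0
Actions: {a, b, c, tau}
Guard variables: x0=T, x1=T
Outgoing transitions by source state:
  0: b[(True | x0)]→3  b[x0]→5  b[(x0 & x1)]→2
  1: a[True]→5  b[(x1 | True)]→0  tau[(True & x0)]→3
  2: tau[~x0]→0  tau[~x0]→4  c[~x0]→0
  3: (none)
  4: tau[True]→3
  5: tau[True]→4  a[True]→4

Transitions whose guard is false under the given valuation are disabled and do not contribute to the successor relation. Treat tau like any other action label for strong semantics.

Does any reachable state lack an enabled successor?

Reachable = {0,2,3,4,5}
  0: b→2  b→3  b→5  [3 exit(s)]
  2: ∅  [STUCK]
  3: ∅  [STUCK]
  4: tau→3  [1 exit(s)]
  5: a→4  tau→4  [2 exit(s)]
Path to 2: b

Answer: DEADLOCK at state 2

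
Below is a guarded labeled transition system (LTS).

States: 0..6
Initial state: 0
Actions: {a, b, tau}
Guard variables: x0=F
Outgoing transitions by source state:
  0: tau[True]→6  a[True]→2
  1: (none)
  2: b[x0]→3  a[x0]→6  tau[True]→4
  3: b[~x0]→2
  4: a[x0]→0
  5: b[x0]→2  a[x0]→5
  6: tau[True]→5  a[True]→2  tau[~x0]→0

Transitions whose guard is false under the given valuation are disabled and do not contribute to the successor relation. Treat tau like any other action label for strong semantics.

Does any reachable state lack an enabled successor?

Answer: DEADLOCK at state 4

Trace:
R = {0,2,4,5,6}
  0: a→2  tau→6  [deg 2]
  2: tau→4  [deg 1]
  4: ∅  [deadlock]
  5: ∅  [deadlock]
  6: a→2  tau→0  tau→5  [deg 3]
trace reaching 4: a·tau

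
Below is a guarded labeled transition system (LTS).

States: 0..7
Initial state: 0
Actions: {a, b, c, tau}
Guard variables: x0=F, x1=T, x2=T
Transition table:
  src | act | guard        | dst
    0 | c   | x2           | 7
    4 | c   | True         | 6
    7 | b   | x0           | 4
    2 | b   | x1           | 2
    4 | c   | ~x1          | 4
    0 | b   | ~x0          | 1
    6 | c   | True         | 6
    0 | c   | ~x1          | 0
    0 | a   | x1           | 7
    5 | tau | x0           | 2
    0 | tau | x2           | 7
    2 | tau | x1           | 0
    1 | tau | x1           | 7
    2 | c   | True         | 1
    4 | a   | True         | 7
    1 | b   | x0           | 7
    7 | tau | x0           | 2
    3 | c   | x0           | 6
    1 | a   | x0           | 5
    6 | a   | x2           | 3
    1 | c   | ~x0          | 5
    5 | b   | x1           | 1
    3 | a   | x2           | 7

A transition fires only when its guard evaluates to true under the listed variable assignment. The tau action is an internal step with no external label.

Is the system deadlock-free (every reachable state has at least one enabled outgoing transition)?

Answer: DEADLOCK at state 7

Analysis:
Reachable = {0,1,5,7}
  0: a→7  b→1  c→7  tau→7  [4 exit(s)]
  1: c→5  tau→7  [2 exit(s)]
  5: b→1  [1 exit(s)]
  7: ∅  [deadlock]
witness 7: c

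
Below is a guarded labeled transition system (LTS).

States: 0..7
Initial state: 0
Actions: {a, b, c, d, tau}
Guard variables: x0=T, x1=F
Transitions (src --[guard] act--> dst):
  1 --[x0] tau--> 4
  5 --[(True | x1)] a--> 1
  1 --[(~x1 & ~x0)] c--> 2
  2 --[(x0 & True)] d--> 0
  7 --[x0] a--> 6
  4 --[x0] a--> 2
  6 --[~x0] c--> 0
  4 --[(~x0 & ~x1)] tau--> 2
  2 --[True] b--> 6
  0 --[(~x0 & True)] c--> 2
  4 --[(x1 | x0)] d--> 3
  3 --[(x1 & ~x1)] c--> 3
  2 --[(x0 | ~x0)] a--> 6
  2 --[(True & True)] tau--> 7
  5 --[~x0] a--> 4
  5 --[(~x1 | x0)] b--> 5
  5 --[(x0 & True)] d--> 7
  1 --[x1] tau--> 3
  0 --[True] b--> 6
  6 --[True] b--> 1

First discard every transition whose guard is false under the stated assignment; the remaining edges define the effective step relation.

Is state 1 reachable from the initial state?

Answer: REACHABLE

Analysis:
13 transition(s) survive guard evaluation.
L0 = {0}
L1 = {6}  now seen {0,6}
L2 = {1}  now seen {0,1,6}
L3 = {4}  now seen {0,1,4,6}
L4 = {2,3}  now seen {0,1,2,3,4,6}
L5 = {7}  now seen {0,1,2,3,4,6,7}
Reach set: {0,1,2,3,4,6,7}
trace reaching 1: b·b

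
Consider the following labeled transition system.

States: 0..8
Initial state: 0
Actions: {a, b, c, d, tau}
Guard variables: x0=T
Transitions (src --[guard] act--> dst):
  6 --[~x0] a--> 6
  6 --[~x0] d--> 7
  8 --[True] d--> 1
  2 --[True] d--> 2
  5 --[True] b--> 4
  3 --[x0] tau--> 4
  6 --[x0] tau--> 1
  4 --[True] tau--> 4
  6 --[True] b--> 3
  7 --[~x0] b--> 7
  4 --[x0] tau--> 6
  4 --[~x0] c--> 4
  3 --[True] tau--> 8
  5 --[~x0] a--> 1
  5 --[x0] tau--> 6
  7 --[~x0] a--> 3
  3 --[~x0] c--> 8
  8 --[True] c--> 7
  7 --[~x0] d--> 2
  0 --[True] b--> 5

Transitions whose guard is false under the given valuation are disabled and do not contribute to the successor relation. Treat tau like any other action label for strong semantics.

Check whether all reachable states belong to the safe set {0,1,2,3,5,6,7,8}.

Safe = {0,1,2,3,5,6,7,8}
Reachable = {0,1,3,4,5,6,7,8}
  0: ok
  1: ok
  3: ok
  4: ✗ unsafe
  5: ok
  6: ok
  7: ok
  8: ok
witness against invariant: b·b → 4

Answer: INVARIANT VIOLATED at state 4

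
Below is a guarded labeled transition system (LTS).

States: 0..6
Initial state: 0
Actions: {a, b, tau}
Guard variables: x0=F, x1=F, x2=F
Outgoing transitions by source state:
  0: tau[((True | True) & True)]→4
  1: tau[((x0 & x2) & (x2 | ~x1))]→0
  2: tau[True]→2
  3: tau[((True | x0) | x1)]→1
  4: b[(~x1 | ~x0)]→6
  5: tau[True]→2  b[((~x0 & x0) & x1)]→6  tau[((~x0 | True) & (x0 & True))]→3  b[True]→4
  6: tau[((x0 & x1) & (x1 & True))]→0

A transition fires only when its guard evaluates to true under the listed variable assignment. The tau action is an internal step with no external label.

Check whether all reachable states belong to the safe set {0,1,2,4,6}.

Answer: INVARIANT HOLDS

Trace:
Inv-set: {0,1,2,4,6}
Reachable = {0,4,6}
  0: ok
  4: ok
  6: ok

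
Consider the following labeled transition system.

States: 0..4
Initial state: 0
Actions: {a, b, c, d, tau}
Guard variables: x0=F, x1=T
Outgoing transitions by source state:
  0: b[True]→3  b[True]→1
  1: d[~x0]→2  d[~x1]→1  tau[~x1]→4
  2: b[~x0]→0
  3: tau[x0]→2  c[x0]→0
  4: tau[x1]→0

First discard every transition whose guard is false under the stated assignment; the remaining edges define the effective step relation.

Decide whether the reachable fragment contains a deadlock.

Answer: DEADLOCK at state 3

Analysis:
Reach set: {0,1,2,3}
  0: b→1  b→3  [deg 2]
  1: d→2  [deg 1]
  2: b→0  [deg 1]
  3: ∅  [no exit]
trace reaching 3: b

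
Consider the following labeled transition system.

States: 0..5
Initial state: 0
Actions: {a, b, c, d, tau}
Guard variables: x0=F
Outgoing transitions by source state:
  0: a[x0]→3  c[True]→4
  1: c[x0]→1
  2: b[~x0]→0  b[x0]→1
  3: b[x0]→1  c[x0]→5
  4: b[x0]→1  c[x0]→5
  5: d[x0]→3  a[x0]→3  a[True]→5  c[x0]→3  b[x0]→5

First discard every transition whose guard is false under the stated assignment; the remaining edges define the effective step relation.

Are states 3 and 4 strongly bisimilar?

Answer: BISIMILAR

Trace:
Compute ~ classes (split until stable):
  round 0: {{0,1,2,3,4,5}}
  round 1: {{0},{1,3,4},{2},{5}}
stable after 2 split(s): 4 block(s)
[3]={1,3,4}  [4]={1,3,4}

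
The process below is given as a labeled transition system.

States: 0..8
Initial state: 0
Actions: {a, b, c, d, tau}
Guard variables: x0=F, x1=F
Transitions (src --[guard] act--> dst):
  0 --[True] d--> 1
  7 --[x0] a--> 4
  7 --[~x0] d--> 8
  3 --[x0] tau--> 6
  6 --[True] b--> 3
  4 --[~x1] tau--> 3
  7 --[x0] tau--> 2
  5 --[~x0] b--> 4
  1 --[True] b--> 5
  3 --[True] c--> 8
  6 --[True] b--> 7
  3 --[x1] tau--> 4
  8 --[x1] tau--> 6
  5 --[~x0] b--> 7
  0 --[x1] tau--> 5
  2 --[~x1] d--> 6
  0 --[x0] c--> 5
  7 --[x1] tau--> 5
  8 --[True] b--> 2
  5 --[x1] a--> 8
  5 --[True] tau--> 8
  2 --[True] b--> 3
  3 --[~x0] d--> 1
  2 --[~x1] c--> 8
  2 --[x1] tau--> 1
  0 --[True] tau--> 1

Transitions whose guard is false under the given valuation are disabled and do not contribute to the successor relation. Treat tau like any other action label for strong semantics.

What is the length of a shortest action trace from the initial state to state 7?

Breadth-first toward 7:
  L0 = {0}
  L1 = {1}
  L2 = {5}
  L3 = {4,7,8}
depth(7)=3, e.g. d·b·b

Answer: 3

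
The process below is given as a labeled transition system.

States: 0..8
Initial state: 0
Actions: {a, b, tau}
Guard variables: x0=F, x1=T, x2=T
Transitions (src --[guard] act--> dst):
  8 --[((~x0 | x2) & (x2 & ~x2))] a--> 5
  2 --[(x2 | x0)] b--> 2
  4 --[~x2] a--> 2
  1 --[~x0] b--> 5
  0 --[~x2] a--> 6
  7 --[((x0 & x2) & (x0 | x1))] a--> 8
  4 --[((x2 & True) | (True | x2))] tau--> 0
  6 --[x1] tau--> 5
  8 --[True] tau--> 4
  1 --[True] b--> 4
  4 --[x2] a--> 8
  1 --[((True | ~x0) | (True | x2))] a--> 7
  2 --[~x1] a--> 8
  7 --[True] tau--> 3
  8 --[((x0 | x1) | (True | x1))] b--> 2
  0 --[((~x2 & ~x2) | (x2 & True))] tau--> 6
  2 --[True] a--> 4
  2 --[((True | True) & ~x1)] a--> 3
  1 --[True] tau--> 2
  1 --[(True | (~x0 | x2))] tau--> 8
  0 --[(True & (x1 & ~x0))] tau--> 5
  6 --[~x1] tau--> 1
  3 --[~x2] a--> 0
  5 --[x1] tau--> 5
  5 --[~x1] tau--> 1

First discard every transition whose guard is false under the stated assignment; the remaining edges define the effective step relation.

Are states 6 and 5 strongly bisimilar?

Answer: BISIMILAR

Working:
Compute ~ classes (split until stable):
  π0 = {{0,1,2,3,4,5,6,7,8}}
  π1 = {{0,5,6,7},{1},{2},{3},{4},{8}}
  π2 = {{0,5,6},{1},{2},{3},{4},{7},{8}}
Fixed point at round 3; 7 class(es).
6∈{0,5,6}, 5∈{0,5,6}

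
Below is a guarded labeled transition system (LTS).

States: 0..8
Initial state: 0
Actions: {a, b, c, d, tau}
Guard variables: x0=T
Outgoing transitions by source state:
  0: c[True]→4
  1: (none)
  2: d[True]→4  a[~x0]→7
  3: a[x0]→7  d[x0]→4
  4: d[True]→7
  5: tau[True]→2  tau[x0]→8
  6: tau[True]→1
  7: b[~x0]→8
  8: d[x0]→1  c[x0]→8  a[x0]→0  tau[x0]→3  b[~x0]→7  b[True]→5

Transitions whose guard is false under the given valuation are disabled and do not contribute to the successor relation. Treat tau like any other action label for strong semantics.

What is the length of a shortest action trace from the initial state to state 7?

Answer: 2

Trace:
Layered search for 7:
  L0 = {0}
  L1 = {4}
  L2 = {7}
depth(7)=2, e.g. c·d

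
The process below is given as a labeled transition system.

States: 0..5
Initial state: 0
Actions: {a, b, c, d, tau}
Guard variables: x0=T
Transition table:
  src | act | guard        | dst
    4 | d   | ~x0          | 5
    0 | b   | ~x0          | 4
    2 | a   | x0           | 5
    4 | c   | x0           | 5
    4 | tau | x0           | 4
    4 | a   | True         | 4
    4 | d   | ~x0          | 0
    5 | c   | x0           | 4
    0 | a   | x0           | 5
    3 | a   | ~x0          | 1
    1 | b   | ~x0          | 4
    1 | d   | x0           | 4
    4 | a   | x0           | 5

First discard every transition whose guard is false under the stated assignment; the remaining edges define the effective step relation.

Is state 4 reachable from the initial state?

Guard filter leaves 8 enabled edge(s).
depth 0: {0}
depth 1: {5}  now seen {0,5}
depth 2: {4}  now seen {0,4,5}
Reach set: {0,4,5}
witness 4: a·c

Answer: REACHABLE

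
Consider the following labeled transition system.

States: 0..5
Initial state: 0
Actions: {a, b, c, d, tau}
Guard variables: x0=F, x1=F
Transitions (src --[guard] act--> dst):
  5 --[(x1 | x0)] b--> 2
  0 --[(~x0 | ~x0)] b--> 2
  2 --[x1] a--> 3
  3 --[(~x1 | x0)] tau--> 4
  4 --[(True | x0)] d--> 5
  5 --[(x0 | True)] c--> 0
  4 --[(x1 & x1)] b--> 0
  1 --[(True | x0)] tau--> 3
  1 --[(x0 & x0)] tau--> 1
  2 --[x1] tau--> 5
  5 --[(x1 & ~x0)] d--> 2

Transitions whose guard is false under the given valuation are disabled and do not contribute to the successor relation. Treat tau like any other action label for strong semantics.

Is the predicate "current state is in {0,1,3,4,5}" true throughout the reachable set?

Inv-set: {0,1,3,4,5}
Reachable = {0,2}
  0: safe
  2: outside
reach 2 via b — violates

Answer: INVARIANT VIOLATED at state 2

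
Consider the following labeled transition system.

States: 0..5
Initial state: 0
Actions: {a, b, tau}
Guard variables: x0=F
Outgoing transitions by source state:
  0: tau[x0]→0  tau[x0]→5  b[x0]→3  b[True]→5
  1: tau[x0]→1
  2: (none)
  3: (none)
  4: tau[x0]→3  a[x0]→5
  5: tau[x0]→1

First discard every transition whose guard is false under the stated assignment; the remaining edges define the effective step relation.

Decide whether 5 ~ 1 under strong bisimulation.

Refine partition for ~:
  round 0: {{0,1,2,3,4,5}}
  round 1: {{0},{1,2,3,4,5}}
2 equivalence class(es) (converged in 2)
5∈{1,2,3,4,5}, 1∈{1,2,3,4,5}

Answer: BISIMILAR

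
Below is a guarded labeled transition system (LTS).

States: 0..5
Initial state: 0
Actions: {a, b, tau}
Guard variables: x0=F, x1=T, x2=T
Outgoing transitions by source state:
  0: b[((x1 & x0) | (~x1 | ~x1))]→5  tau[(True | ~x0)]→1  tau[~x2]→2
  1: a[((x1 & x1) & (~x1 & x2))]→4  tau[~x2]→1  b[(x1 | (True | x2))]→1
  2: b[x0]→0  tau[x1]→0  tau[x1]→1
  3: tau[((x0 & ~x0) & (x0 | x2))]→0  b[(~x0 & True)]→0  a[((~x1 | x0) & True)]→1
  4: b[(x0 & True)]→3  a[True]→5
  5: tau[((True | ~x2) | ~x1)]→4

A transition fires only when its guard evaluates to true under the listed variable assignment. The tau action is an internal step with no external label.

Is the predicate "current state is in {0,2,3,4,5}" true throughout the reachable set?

Answer: INVARIANT VIOLATED at state 1

Trace:
Safe = {0,2,3,4,5}
Reachable = {0,1}
  0: ✓
  1: outside
witness against invariant: tau → 1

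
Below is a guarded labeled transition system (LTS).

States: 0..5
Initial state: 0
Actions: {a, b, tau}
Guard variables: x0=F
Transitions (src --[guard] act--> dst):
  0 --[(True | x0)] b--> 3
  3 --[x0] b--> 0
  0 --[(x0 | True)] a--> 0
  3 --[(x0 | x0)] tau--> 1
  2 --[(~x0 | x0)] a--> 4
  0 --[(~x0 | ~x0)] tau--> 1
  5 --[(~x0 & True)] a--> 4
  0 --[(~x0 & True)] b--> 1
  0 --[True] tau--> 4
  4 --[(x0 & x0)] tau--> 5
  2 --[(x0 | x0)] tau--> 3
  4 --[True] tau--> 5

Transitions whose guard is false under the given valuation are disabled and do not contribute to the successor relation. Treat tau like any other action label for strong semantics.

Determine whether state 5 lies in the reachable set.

Answer: REACHABLE

Working:
After dropping false guards: 8 live edges.
depth 0: {0}
depth 1: {1,3,4}  now seen {0,1,3,4}
depth 2: {5}  now seen {0,1,3,4,5}
Reachable = {0,1,3,4,5}
Path to 5: tau·tau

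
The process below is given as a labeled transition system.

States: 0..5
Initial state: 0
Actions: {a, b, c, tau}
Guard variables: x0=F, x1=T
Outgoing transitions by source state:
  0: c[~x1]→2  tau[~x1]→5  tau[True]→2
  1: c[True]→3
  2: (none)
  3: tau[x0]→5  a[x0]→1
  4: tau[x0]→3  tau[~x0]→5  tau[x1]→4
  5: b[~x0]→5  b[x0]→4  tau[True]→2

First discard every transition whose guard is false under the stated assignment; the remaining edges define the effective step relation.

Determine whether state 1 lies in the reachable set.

After dropping false guards: 6 live edges.
L0 = {0}
L1 = {2}  now seen {0,2}
Reachable = {0,2}

Answer: UNREACHABLE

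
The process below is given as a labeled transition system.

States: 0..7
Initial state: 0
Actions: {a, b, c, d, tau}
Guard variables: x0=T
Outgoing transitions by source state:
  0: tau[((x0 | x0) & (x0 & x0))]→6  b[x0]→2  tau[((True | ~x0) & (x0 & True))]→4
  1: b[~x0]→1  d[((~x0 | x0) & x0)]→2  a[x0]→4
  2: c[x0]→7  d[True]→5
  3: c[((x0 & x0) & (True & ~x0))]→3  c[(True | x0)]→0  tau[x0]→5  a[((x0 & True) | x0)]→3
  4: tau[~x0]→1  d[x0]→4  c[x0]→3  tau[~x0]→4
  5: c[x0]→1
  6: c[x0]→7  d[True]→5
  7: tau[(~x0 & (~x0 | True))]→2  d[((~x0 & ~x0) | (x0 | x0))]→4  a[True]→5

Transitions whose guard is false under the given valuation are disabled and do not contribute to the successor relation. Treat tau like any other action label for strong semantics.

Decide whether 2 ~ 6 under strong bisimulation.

Answer: BISIMILAR

Working:
Compute ~ classes (split until stable):
  P[0] = {{0,1,2,3,4,5,6,7}}
  P[1] = {{0},{1,7},{2,4,6},{3},{5}}
  P[2] = {{0},{1},{2,6},{3},{4},{5},{7}}
stable after 3 split(s): 7 block(s)
2∈{2,6}, 6∈{2,6}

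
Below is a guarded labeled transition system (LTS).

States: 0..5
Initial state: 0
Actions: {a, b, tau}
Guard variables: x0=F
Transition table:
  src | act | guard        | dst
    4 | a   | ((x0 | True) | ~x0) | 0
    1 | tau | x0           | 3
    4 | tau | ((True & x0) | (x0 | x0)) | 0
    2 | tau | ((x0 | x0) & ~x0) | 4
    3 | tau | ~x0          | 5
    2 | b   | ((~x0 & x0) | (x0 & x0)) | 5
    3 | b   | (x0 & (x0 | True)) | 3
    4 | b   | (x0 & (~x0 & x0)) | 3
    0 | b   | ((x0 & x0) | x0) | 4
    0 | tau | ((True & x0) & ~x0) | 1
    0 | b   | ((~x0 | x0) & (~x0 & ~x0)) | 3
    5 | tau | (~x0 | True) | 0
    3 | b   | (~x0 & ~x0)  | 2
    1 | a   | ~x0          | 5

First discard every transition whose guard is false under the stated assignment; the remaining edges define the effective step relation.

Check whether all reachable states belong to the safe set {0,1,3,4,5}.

Safe = {0,1,3,4,5}
Reachable = {0,2,3,5}
  0: safe
  2: ✗ unsafe
  3: safe
  5: safe
reach 2 via b·b — violates

Answer: INVARIANT VIOLATED at state 2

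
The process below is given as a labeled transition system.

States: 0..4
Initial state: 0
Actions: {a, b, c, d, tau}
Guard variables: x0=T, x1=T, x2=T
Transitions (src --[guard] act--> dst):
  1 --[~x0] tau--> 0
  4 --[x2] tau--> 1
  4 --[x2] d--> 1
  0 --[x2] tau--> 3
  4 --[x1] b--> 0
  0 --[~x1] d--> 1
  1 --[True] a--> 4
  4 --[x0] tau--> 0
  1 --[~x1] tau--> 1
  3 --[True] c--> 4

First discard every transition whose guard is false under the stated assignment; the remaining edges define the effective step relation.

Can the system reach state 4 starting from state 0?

Answer: REACHABLE

Working:
Guard filter leaves 7 enabled edge(s).
depth 0: {0}
depth 1: {3}  cumulative {0,3}
depth 2: {4}  cumulative {0,3,4}
depth 3: {1}  cumulative {0,1,3,4}
R = {0,1,3,4}
witness 4: tau·c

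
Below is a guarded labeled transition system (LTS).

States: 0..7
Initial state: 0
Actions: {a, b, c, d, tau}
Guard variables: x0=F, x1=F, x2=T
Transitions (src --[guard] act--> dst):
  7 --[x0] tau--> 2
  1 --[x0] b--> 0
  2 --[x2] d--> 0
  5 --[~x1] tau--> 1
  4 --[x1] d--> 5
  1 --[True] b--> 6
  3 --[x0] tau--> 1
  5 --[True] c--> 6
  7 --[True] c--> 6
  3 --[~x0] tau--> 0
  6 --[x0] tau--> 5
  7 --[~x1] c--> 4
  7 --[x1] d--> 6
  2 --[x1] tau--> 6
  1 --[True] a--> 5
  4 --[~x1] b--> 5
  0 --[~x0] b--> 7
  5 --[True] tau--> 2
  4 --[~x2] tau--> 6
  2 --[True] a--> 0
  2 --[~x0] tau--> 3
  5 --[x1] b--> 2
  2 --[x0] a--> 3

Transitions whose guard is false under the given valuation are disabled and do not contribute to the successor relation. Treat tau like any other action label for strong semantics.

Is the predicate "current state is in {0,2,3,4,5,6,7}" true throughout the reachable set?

Safe = {0,2,3,4,5,6,7}
R = {0,1,2,3,4,5,6,7}
  0: ✓
  1: outside
  2: ✓
  3: ✓
  4: ✓
  5: ✓
  6: ✓
  7: ✓
witness against invariant: b·c·b·tau → 1

Answer: INVARIANT VIOLATED at state 1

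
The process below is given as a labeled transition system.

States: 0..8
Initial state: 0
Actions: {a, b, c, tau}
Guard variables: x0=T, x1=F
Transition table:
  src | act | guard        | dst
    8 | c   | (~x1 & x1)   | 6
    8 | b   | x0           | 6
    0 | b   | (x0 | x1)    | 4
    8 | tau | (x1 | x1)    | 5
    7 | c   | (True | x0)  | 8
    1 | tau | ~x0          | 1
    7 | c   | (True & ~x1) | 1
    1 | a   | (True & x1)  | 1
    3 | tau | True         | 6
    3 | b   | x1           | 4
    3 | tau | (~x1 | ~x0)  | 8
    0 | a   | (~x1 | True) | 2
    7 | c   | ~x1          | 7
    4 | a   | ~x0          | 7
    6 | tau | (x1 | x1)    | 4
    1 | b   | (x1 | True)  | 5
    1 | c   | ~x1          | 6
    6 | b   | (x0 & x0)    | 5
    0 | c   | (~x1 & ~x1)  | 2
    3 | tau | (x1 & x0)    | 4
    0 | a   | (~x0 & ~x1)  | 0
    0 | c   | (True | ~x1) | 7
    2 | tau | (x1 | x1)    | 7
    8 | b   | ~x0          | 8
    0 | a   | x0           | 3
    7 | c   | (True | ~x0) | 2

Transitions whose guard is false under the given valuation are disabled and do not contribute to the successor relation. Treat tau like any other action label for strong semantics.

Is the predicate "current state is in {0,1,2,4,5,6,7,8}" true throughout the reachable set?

Answer: INVARIANT VIOLATED at state 3

Working:
Safe = {0,1,2,4,5,6,7,8}
R = {0,1,2,3,4,5,6,7,8}
  0: ✓
  1: ✓
  2: ✓
  3: outside
  4: ✓
  5: ✓
  6: ✓
  7: ✓
  8: ✓
reach 3 via a — violates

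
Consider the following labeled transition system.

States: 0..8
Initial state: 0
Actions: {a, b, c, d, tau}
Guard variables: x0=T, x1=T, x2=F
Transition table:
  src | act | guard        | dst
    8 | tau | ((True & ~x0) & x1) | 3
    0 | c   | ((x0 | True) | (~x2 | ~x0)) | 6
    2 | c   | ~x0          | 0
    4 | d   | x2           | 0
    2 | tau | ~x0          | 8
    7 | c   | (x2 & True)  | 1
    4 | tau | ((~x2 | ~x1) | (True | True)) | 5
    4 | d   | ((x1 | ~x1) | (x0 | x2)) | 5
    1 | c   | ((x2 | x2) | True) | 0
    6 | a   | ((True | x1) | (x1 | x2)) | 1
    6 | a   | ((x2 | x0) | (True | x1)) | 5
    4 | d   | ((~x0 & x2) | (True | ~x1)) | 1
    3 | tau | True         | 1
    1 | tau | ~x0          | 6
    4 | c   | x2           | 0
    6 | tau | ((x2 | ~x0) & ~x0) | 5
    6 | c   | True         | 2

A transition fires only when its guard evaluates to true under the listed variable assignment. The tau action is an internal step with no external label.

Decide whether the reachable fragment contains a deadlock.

Answer: DEADLOCK at state 2

Trace:
R = {0,1,2,5,6}
  0: c→6  [1 out]
  1: c→0  [1 out]
  2: ∅  [deadlock]
  5: ∅  [deadlock]
  6: a→1  a→5  c→2  [3 out]
witness 2: c·c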